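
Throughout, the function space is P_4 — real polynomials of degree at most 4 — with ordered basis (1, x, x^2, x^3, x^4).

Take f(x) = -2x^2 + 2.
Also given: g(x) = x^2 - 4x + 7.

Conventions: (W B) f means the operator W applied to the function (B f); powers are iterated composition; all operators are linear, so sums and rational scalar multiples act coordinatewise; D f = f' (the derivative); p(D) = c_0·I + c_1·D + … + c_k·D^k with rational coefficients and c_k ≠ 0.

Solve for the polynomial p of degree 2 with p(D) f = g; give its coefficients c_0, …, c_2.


D^0 f = -2x^2 + 2
D^1 f = -4x
D^2 f = -4
matching coefficients of g against c_0 f + c_1 Df + … from the top degree down determines the c_i
solution: c_0 = -1/2, c_1 = 1, c_2 = -2

c_0 = -1/2, c_1 = 1, c_2 = -2


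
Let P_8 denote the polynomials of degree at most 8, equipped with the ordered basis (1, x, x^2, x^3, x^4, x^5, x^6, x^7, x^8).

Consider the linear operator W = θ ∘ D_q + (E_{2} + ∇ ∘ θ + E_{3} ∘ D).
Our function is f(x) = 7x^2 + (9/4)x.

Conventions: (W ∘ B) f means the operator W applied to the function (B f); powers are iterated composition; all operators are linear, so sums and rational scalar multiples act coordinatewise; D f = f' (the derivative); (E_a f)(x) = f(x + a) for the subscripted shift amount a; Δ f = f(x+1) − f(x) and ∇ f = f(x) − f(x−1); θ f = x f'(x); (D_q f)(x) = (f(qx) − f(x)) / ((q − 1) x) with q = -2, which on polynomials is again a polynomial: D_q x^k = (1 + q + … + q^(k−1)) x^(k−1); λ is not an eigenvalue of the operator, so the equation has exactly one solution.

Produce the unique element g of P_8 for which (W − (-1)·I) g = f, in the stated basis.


the result is g(x) = (7/2)x^2 - (117/8)x + 61/4

write g with unknown coordinates in the stated basis and equate coefficients in (W − (-1)·I) g = f
solving from the highest basis element down gives g = (7/2)x^2 - (117/8)x + 61/4
check: W g = (7/2)x^2 + (135/8)x - 61/4
so W g − (-1)·g = 7x^2 + (9/4)x = f ✓


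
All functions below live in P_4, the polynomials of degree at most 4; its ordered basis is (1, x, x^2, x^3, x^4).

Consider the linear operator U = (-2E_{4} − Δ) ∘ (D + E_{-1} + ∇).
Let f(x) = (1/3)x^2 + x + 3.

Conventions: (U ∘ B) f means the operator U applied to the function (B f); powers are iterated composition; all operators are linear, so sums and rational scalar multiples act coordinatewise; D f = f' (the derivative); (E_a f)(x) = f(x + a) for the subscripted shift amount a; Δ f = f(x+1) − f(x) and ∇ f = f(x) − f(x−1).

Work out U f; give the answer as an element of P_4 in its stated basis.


g(x) = -(2/3)x^2 - (28/3)x - 34

D f = (2/3)x + 1
E_{-1} f = (1/3)x^2 + (1/3)x + 7/3
∇ f = (2/3)x + 2/3
(D + E_{-1} + ∇) f = (1/3)x^2 + (5/3)x + 4
E_{4} (D + E_{-1} + ∇) f = (1/3)x^2 + (13/3)x + 16
(-2E_{4}) (D + E_{-1} + ∇) f = -(2/3)x^2 - (26/3)x - 32
Δ (D + E_{-1} + ∇) f = (2/3)x + 2
(-Δ) (D + E_{-1} + ∇) f = -(2/3)x - 2
(-2E_{4} − Δ) (D + E_{-1} + ∇) f = -(2/3)x^2 - (28/3)x - 34


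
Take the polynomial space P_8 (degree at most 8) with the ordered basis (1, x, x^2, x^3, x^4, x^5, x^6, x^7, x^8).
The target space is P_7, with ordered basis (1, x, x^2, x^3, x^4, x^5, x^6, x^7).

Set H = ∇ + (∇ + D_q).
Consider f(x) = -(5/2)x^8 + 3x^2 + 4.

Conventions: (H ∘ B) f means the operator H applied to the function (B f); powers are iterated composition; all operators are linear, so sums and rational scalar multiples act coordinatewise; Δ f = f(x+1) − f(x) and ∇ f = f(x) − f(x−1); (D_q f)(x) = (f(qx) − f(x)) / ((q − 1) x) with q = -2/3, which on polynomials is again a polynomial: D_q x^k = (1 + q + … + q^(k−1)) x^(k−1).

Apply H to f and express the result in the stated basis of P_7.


g(x) = -(181265/4374)x^7 + 140x^6 - 280x^5 + 350x^4 - 280x^3 + 140x^2 - 27x - 1

∇ f = -20x^7 + 70x^6 - 140x^5 + 175x^4 - 140x^3 + 70x^2 - 14x - 1/2
∇ f = -20x^7 + 70x^6 - 140x^5 + 175x^4 - 140x^3 + 70x^2 - 14x - 1/2
D_q f = -(6305/4374)x^7 + x
(∇ + D_q) f = -(93785/4374)x^7 + 70x^6 - 140x^5 + 175x^4 - 140x^3 + 70x^2 - 13x - 1/2
(∇ + (∇ + D_q)) f = -(181265/4374)x^7 + 140x^6 - 280x^5 + 350x^4 - 280x^3 + 140x^2 - 27x - 1


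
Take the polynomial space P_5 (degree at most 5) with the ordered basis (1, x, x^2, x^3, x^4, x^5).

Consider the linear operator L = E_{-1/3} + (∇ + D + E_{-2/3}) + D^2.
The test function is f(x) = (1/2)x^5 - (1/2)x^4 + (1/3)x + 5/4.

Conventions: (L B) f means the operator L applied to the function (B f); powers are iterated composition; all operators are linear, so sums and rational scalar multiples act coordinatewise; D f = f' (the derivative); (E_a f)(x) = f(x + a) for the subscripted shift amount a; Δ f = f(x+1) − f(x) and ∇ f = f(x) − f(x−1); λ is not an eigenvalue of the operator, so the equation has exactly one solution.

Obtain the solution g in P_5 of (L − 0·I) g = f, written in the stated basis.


write g with unknown coordinates in the stated basis and equate coefficients in (L − 0·I) g = f
solving from the highest basis element down gives g = (1/4)x^5 - (7/8)x^4 - (7/36)x^3 + (85/24)x^2 - (817/648)x - 2447/1296
check: L g = (1/2)x^5 - (1/2)x^4 + (1/3)x + 5/4
so L g − 0·g = (1/2)x^5 - (1/2)x^4 + (1/3)x + 5/4 = f ✓

g(x) = (1/4)x^5 - (7/8)x^4 - (7/36)x^3 + (85/24)x^2 - (817/648)x - 2447/1296


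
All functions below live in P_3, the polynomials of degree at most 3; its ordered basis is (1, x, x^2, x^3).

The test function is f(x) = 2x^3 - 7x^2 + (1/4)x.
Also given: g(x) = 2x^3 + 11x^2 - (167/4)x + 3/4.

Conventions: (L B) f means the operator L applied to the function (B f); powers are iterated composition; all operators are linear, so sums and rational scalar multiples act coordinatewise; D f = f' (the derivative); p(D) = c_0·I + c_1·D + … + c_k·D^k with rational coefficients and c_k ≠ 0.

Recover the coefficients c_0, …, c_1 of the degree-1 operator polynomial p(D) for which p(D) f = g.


c_0 = 1, c_1 = 3

D^0 f = 2x^3 - 7x^2 + (1/4)x
D^1 f = 6x^2 - 14x + 1/4
matching coefficients of g against c_0 f + c_1 Df + … from the top degree down determines the c_i
solution: c_0 = 1, c_1 = 3


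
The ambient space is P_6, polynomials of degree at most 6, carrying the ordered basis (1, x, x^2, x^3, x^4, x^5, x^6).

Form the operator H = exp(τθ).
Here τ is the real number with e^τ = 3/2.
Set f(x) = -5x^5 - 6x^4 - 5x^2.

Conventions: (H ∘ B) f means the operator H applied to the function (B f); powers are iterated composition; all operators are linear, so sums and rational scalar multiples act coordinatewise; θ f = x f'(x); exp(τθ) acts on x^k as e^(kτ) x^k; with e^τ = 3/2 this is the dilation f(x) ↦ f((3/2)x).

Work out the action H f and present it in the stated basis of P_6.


the result is g(x) = -(1215/32)x^5 - (243/8)x^4 - (45/4)x^2

exp(τθ) x^k = e^(kτ) x^k; with e^τ = 3/2 this sends x^k to (3/2)^k x^k
x^2 ↦ 9/4 x^2
x^4 ↦ 81/16 x^4
x^5 ↦ 243/32 x^5
applying this coordinatewise to f: exp(τθ) f = -(1215/32)x^5 - (243/8)x^4 - (45/4)x^2


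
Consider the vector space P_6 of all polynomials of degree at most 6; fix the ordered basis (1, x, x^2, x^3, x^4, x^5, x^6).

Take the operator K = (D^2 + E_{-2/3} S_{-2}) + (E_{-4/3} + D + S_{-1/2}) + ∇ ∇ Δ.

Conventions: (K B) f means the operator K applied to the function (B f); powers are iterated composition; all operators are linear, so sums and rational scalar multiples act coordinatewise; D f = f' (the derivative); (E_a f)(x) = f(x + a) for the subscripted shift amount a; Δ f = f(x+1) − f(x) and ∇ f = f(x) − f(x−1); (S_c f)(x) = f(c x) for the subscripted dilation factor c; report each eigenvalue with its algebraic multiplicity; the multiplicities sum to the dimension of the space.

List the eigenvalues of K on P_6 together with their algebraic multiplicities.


image of 1: 3
image of x: -(3/2)x + 1
image of x^2: (21/4)x^2 - 6x + 50/9
image of x^3: -(57/8)x^3 + 15x^2 + (2/3)x + 6
image of x^4: (273/16)x^4 - 44x^3 + (196/3)x^2 - (40/9)x - 460/81
image of x^5: -(993/32)x^5 + 105x^4 - (940/9)x^3 + (1180/9)x^2 - (6140/81)x + 30
image of x^6: (4161/64)x^6 - 258x^5 + (1450/3)x^4 - (920/3)x^3 + (1540/27)x^2 + (2812/27)x - 35548/729
the matrix is upper triangular; its diagonal is (3, -3/2, 21/4, -57/8, 273/16, -993/32, 4161/64)
for a triangular matrix the eigenvalues are the diagonal entries, with algebraic multiplicity their repetition count

λ = -993/32 (multiplicity 1), λ = -57/8 (multiplicity 1), λ = -3/2 (multiplicity 1), λ = 3 (multiplicity 1), λ = 21/4 (multiplicity 1), λ = 273/16 (multiplicity 1), λ = 4161/64 (multiplicity 1)


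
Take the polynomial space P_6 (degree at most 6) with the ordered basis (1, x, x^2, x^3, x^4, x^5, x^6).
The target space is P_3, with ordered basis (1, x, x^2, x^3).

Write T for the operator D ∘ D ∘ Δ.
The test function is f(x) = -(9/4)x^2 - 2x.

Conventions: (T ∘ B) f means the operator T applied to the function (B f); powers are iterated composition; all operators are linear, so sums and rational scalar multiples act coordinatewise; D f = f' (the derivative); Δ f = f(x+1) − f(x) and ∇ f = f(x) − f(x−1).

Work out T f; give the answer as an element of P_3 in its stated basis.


Δ f = -(9/2)x - 17/4
D Δ f = -9/2
D D Δ f = 0

the result is g(x) = 0


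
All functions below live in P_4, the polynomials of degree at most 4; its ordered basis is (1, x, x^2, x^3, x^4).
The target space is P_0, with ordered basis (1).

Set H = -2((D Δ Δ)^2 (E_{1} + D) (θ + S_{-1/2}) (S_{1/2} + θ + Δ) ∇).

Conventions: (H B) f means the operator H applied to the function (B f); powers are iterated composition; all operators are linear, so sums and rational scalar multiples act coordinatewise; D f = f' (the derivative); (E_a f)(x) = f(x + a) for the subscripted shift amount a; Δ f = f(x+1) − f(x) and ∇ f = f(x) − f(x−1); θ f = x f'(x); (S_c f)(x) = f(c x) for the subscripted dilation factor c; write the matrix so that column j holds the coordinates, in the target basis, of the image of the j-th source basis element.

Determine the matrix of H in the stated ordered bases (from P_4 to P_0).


image of 1: 0
image of x: 0
image of x^2: 0
image of x^3: 0
image of x^4: 0
each image's coordinates form column j of the matrix

the matrix is [[0, 0, 0, 0, 0]] (rows listed top to bottom)


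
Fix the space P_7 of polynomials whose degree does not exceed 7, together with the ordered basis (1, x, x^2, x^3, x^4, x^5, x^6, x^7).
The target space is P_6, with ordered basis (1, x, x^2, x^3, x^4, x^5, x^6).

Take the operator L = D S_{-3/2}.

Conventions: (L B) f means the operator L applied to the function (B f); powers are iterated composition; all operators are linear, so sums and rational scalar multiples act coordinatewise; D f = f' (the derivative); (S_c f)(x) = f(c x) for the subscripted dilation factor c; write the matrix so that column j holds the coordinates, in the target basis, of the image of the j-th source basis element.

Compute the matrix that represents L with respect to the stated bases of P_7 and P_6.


the matrix is [[0, -3/2, 0, 0, 0, 0, 0, 0]; [0, 0, 9/2, 0, 0, 0, 0, 0]; [0, 0, 0, -81/8, 0, 0, 0, 0]; [0, 0, 0, 0, 81/4, 0, 0, 0]; [0, 0, 0, 0, 0, -1215/32, 0, 0]; [0, 0, 0, 0, 0, 0, 2187/32, 0]; [0, 0, 0, 0, 0, 0, 0, -15309/128]] (rows listed top to bottom)

image of 1: 0
image of x: -3/2
image of x^2: (9/2)x
image of x^3: -(81/8)x^2
image of x^4: (81/4)x^3
image of x^5: -(1215/32)x^4
image of x^6: (2187/32)x^5
image of x^7: -(15309/128)x^6
each image's coordinates form column j of the matrix


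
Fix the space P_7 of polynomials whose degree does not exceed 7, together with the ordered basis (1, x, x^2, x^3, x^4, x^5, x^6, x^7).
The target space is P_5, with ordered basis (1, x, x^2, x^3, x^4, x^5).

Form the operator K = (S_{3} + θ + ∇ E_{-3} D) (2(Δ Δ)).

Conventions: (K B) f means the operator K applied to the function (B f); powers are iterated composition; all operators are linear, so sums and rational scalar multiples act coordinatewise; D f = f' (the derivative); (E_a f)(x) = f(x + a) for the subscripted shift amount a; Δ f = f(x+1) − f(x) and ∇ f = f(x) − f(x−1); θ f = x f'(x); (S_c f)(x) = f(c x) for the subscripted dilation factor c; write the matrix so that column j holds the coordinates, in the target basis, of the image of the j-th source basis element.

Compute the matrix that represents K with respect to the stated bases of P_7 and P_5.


image of 1: 0
image of x: 0
image of x^2: 4
image of x^3: 48x + 12
image of x^4: 264x^2 + 192x + 76
image of x^5: 1200x^3 + 1320x^2 + 800x - 540
image of x^6: 5100x^4 + 7200x^3 + 5340x^2 - 2160x + 4804
image of x^7: 20832x^5 + 35700x^4 + 31080x^3 + 1260x^2 + 36232x - 29148
each image's coordinates form column j of the matrix

the matrix is [[0, 0, 4, 12, 76, -540, 4804, -29148]; [0, 0, 0, 48, 192, 800, -2160, 36232]; [0, 0, 0, 0, 264, 1320, 5340, 1260]; [0, 0, 0, 0, 0, 1200, 7200, 31080]; [0, 0, 0, 0, 0, 0, 5100, 35700]; [0, 0, 0, 0, 0, 0, 0, 20832]] (rows listed top to bottom)


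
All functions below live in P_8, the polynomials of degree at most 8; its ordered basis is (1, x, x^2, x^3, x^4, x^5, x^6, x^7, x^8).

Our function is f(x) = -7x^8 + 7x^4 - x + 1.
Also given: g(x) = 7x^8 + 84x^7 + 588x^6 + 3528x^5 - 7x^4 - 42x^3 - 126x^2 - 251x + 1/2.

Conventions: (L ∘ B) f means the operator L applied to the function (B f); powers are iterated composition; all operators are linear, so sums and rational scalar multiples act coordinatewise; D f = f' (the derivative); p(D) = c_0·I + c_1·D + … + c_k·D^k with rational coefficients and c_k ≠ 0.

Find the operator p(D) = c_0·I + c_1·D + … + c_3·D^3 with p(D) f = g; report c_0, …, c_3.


D^0 f = -7x^8 + 7x^4 - x + 1
D^1 f = -56x^7 + 28x^3 - 1
D^2 f = -392x^6 + 84x^2
D^3 f = -2352x^5 + 168x
matching coefficients of g against c_0 f + c_1 Df + … from the top degree down determines the c_i
solution: c_0 = -1, c_1 = -3/2, c_2 = -3/2, c_3 = -3/2

c_0 = -1, c_1 = -3/2, c_2 = -3/2, c_3 = -3/2


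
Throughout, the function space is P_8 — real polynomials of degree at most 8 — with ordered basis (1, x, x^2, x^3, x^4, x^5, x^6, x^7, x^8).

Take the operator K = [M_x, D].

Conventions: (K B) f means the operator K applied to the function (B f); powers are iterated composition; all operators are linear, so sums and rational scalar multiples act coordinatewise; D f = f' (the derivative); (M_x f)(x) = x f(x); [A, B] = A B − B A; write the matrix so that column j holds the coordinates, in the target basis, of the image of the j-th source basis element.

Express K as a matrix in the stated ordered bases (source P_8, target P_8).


image of 1: -1
image of x: -x
image of x^2: -x^2
image of x^3: -x^3
image of x^4: -x^4
image of x^5: -x^5
image of x^6: -x^6
image of x^7: -x^7
image of x^8: -x^8
each image's coordinates form column j of the matrix

the matrix is [[-1, 0, 0, 0, 0, 0, 0, 0, 0]; [0, -1, 0, 0, 0, 0, 0, 0, 0]; [0, 0, -1, 0, 0, 0, 0, 0, 0]; [0, 0, 0, -1, 0, 0, 0, 0, 0]; [0, 0, 0, 0, -1, 0, 0, 0, 0]; [0, 0, 0, 0, 0, -1, 0, 0, 0]; [0, 0, 0, 0, 0, 0, -1, 0, 0]; [0, 0, 0, 0, 0, 0, 0, -1, 0]; [0, 0, 0, 0, 0, 0, 0, 0, -1]] (rows listed top to bottom)


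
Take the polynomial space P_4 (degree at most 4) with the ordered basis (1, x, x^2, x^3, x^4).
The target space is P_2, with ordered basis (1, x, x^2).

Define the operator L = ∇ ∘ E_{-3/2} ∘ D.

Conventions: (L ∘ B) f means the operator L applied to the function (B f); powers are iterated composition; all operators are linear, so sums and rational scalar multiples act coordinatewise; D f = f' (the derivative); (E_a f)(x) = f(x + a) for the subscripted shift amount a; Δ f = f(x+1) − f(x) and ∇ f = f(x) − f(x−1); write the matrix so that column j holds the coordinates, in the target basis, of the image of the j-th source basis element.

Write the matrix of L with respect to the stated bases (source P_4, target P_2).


image of 1: 0
image of x: 0
image of x^2: 2
image of x^3: 6x - 12
image of x^4: 12x^2 - 48x + 49
each image's coordinates form column j of the matrix

the matrix is [[0, 0, 2, -12, 49]; [0, 0, 0, 6, -48]; [0, 0, 0, 0, 12]] (rows listed top to bottom)


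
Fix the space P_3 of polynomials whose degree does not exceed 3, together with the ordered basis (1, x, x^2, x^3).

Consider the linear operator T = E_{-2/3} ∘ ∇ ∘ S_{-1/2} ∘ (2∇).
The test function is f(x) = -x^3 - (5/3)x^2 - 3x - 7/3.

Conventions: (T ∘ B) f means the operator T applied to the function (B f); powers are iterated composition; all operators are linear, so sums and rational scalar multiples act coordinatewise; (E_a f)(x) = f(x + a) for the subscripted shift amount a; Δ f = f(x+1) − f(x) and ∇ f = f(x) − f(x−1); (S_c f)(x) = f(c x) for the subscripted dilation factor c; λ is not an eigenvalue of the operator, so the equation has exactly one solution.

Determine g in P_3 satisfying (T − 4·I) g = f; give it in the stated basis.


write g with unknown coordinates in the stated basis and equate coefficients in (T − 4·I) g = f
solving from the highest basis element down gives g = (1/4)x^3 + (5/12)x^2 + (15/16)x + 11/32
check: T g = (3/4)x - 23/24
so T g − 4·g = -x^3 - (5/3)x^2 - 3x - 7/3 = f ✓

g(x) = (1/4)x^3 + (5/12)x^2 + (15/16)x + 11/32


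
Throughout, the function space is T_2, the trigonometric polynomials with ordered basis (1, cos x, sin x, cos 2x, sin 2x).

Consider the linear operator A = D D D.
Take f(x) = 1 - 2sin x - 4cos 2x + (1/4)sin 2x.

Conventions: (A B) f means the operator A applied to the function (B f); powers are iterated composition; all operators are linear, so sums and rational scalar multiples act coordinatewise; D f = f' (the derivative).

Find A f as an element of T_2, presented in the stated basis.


D f = -2cos x + (1/2)cos 2x + 8sin 2x
D D f = 2sin x + 16cos 2x - sin 2x
D D D f = 2cos x - 2cos 2x - 32sin 2x

the result is g(x) = 2cos x - 2cos 2x - 32sin 2x


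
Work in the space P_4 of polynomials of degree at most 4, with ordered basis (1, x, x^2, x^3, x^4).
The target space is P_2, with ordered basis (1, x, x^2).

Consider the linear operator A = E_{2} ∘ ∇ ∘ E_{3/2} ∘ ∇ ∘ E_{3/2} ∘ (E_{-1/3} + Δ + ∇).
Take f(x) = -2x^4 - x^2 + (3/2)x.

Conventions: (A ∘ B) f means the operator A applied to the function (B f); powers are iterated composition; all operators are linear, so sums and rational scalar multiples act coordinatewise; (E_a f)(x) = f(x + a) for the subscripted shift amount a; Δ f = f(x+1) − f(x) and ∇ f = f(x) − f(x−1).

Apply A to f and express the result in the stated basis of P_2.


the result is g(x) = -24x^2 - 272x - 2138/3

E_{-1/3} f = -2x^4 + (8/3)x^3 - (7/3)x^2 + (133/54)x - 103/162
Δ f = -8x^3 - 12x^2 - 10x - 3/2
∇ f = -8x^3 + 12x^2 - 10x + 9/2
(E_{-1/3} + Δ + ∇) f = -2x^4 - (40/3)x^3 - (7/3)x^2 - (947/54)x + 383/162
E_{3/2} (E_{-1/3} + Δ + ∇) f = -2x^4 - (76/3)x^3 - (268/3)x^2 - (7643/54)x - 54637/648
∇ E_{3/2} (E_{-1/3} + Δ + ∇) f = -8x^3 - 64x^2 - (332/3)x - 4079/54
E_{3/2} (∇ ∘ E_{3/2}) (E_{-1/3} + Δ + ∇) f = -8x^3 - 100x^2 - (1070/3)x - 22277/54
∇ E_{3/2} (∇ ∘ E_{3/2}) (E_{-1/3} + Δ + ∇) f = -24x^2 - 176x - 794/3
E_{2} ∇ E_{3/2} (∇ ∘ E_{3/2}) (E_{-1/3} + Δ + ∇) f = -24x^2 - 272x - 2138/3


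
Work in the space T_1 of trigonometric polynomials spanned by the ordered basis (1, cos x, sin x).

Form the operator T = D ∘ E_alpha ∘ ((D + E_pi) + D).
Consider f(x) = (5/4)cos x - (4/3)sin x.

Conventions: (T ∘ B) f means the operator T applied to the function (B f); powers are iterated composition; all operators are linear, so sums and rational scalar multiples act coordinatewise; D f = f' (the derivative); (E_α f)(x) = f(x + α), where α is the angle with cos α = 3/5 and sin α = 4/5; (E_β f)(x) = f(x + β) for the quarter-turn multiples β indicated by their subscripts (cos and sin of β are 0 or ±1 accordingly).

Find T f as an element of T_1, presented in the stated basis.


the image equals g(x) = (73/30)cos x + (197/60)sin x

D f = -(4/3)cos x - (5/4)sin x
E_pi f = -(5/4)cos x + (4/3)sin x
(D + E_pi) f = -(31/12)cos x + (1/12)sin x
D f = -(4/3)cos x - (5/4)sin x
((D + E_pi) + D) f = -(47/12)cos x - (7/6)sin x
E_alpha ((D + E_pi) + D) f = -(197/60)cos x + (73/30)sin x
D E_alpha ((D + E_pi) + D) f = (73/30)cos x + (197/60)sin x


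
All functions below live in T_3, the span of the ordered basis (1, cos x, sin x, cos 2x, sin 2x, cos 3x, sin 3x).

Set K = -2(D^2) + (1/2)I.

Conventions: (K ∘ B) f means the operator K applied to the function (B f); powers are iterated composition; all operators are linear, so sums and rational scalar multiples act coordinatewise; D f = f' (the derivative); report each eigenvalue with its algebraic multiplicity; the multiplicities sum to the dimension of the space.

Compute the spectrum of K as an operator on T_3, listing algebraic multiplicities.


image of 1: 1/2
image of cos x: (5/2)cos x
image of sin x: (5/2)sin x
image of cos 2x: (17/2)cos 2x
image of sin 2x: (17/2)sin 2x
image of cos 3x: (37/2)cos 3x
image of sin 3x: (37/2)sin 3x
the matrix is diagonal; its diagonal is (1/2, 5/2, 5/2, 17/2, 17/2, 37/2, 37/2)
for a triangular matrix the eigenvalues are the diagonal entries, with algebraic multiplicity their repetition count

λ = 1/2 (multiplicity 1), λ = 5/2 (multiplicity 2), λ = 17/2 (multiplicity 2), λ = 37/2 (multiplicity 2)


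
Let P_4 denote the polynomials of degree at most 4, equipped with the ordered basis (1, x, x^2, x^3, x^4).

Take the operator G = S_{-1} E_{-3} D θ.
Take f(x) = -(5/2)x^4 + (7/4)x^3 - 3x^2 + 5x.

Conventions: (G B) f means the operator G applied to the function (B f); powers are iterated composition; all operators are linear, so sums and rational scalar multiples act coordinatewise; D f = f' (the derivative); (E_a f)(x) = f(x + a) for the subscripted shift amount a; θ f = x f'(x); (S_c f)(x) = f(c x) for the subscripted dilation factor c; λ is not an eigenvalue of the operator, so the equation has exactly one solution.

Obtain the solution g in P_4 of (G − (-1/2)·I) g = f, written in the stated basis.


the result is g(x) = -5x^4 - (313/2)x^3 + 1371x^2 + 23560x + 6817

write g with unknown coordinates in the stated basis and equate coefficients in (G − (-1/2)·I) g = f
solving from the highest basis element down gives g = -5x^4 - (313/2)x^3 + 1371x^2 + 23560x + 6817
check: G g = 80x^3 - (1377/2)x^2 - 11775x - 6817/2
so G g − (-1/2)·g = -(5/2)x^4 + (7/4)x^3 - 3x^2 + 5x = f ✓


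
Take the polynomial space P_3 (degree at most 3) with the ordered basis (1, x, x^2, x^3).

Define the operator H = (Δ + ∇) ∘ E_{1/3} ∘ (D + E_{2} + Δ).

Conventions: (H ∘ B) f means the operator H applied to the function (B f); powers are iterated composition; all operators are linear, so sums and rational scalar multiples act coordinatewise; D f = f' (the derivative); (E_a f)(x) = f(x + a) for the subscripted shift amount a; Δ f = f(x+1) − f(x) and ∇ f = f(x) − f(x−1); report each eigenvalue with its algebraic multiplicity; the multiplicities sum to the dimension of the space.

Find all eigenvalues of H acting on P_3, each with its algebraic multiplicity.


image of 1: 0
image of x: 2
image of x^2: 4x + 52/3
image of x^3: 6x^2 + 52x + 146/3
the matrix is upper triangular; its diagonal is (0, 0, 0, 0)
for a triangular matrix the eigenvalues are the diagonal entries, with algebraic multiplicity their repetition count

λ = 0 (multiplicity 4)


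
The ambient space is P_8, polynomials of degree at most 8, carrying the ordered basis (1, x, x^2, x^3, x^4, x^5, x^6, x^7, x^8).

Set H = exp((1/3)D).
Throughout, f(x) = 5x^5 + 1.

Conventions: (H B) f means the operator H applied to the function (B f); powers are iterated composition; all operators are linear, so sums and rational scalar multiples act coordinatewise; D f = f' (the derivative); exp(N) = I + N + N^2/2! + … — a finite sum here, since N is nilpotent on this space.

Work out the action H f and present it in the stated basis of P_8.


g(x) = 5x^5 + (25/3)x^4 + (50/9)x^3 + (50/27)x^2 + (25/81)x + 248/243

order-1 term: (25/3)x^4
order-2 term: (50/9)x^3
order-3 term: (50/27)x^2
order-4 term: (25/81)x
order-5 term: 5/243
the series for exp((1/3)D) f terminates at order 5
exp((1/3)D) f = 5x^5 + (25/3)x^4 + (50/9)x^3 + (50/27)x^2 + (25/81)x + 248/243


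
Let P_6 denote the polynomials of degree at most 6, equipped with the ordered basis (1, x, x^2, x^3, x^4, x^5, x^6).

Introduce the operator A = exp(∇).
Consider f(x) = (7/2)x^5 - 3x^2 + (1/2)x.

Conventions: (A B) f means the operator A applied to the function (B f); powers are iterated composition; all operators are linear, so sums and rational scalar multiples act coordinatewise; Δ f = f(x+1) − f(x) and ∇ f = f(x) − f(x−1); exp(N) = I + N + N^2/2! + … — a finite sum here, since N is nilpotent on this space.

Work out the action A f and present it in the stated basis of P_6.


order-1 term: (35/2)x^4 - 35x^3 + 35x^2 - (47/2)x + 7
order-2 term: 35x^3 - 105x^2 + (245/2)x - 111/2
order-3 term: 35x^2 - 105x + 175/2
order-4 term: (35/2)x - 35
order-5 term: 7/2
the series for exp(∇) f terminates at order 5
exp(∇) f = (7/2)x^5 + (35/2)x^4 - 38x^2 + 12x + 15/2

the image equals g(x) = (7/2)x^5 + (35/2)x^4 - 38x^2 + 12x + 15/2


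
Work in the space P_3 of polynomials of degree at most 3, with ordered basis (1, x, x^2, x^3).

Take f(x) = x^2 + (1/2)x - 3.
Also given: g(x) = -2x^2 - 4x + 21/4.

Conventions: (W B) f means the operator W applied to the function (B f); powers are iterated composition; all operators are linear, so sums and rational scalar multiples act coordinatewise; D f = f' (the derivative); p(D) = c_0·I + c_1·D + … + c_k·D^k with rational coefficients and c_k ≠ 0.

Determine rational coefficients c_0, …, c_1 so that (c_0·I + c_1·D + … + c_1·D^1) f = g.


D^0 f = x^2 + (1/2)x - 3
D^1 f = 2x + 1/2
matching coefficients of g against c_0 f + c_1 Df + … from the top degree down determines the c_i
solution: c_0 = -2, c_1 = -3/2

c_0 = -2, c_1 = -3/2


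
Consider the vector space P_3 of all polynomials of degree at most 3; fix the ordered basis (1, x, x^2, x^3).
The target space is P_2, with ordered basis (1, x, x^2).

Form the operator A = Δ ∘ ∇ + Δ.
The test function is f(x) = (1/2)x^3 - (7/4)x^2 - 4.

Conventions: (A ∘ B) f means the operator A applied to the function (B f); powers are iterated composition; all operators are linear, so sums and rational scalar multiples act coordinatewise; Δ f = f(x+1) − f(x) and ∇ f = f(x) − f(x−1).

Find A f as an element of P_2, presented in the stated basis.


the result is g(x) = (3/2)x^2 + x - 19/4

∇ f = (3/2)x^2 - 5x + 9/4
Δ ∇ f = 3x - 7/2
Δ f = (3/2)x^2 - 2x - 5/4
(Δ ∘ ∇ + Δ) f = (3/2)x^2 + x - 19/4


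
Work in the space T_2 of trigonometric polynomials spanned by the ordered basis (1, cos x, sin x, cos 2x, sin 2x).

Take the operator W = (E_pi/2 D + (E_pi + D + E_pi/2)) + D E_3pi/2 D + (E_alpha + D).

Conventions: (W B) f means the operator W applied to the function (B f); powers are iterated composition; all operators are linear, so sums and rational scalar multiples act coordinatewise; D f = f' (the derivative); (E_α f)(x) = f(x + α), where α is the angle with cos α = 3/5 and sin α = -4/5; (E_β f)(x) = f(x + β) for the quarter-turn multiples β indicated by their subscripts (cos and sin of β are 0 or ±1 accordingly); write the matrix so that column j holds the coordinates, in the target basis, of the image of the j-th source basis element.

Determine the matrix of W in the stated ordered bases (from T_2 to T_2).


image of 1: 3
image of cos x: -(7/5)cos x - (16/5)sin x
image of sin x: (16/5)cos x - (7/5)sin x
image of cos 2x: (93/25)cos 2x - (26/25)sin 2x
image of sin 2x: (26/25)cos 2x + (93/25)sin 2x
each image's coordinates form column j of the matrix

the matrix is [[3, 0, 0, 0, 0]; [0, -7/5, 16/5, 0, 0]; [0, -16/5, -7/5, 0, 0]; [0, 0, 0, 93/25, 26/25]; [0, 0, 0, -26/25, 93/25]] (rows listed top to bottom)


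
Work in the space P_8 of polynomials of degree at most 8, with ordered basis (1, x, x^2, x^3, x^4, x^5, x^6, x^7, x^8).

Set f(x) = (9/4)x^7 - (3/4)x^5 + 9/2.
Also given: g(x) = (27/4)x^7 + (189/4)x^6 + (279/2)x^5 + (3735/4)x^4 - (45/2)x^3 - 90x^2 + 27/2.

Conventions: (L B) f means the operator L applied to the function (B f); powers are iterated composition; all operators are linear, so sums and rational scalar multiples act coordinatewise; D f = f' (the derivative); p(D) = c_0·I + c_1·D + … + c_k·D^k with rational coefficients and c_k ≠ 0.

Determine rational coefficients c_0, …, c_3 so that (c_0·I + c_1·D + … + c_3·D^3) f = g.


D^0 f = (9/4)x^7 - (3/4)x^5 + 9/2
D^1 f = (63/4)x^6 - (15/4)x^4
D^2 f = (189/2)x^5 - 15x^3
D^3 f = (945/2)x^4 - 45x^2
matching coefficients of g against c_0 f + c_1 Df + … from the top degree down determines the c_i
solution: c_0 = 3, c_1 = 3, c_2 = 3/2, c_3 = 2

c_0 = 3, c_1 = 3, c_2 = 3/2, c_3 = 2


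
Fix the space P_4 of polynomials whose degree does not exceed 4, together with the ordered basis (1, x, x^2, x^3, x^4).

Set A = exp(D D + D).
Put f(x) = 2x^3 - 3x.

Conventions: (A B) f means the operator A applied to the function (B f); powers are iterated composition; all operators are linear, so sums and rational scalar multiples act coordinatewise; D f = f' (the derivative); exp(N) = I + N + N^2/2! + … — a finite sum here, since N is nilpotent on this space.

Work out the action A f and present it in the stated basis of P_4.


g(x) = 2x^3 + 6x^2 + 15x + 11

order-1 term: 6x^2 + 12x - 3
order-2 term: 6x + 12
order-3 term: 2
the series for exp(D D + D) f terminates at order 3
exp(D D + D) f = 2x^3 + 6x^2 + 15x + 11


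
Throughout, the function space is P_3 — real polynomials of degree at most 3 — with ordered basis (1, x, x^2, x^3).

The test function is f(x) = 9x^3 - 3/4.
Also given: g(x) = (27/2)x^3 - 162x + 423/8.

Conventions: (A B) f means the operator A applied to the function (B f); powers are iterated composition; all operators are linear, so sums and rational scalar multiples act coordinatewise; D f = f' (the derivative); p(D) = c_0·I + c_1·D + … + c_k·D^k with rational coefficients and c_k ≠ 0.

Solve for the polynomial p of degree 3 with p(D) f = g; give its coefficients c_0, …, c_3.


c_0 = 3/2, c_1 = 0, c_2 = -3, c_3 = 1

D^0 f = 9x^3 - 3/4
D^1 f = 27x^2
D^2 f = 54x
D^3 f = 54
matching coefficients of g against c_0 f + c_1 Df + … from the top degree down determines the c_i
solution: c_0 = 3/2, c_1 = 0, c_2 = -3, c_3 = 1


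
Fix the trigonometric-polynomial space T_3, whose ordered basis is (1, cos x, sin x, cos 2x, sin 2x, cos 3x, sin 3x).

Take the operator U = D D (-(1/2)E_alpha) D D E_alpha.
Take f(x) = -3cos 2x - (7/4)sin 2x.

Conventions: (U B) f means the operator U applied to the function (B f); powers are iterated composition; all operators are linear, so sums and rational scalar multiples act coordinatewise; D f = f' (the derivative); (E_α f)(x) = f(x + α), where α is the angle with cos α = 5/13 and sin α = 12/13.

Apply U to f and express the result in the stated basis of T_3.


E_alpha f = (147/169)cos 2x + (2273/676)sin 2x
D E_alpha f = (2273/338)cos 2x - (294/169)sin 2x
D D E_alpha f = -(588/169)cos 2x - (2273/169)sin 2x
E_alpha (D D E_alpha) f = -(202788/28561)cos 2x + (341047/28561)sin 2x
(-(1/2)E_alpha) (D D E_alpha) f = (101394/28561)cos 2x - (341047/57122)sin 2x
D (-(1/2)E_alpha) (D D E_alpha) f = -(341047/28561)cos 2x - (202788/28561)sin 2x
D D (-(1/2)E_alpha) (D D E_alpha) f = -(405576/28561)cos 2x + (682094/28561)sin 2x

g(x) = -(405576/28561)cos 2x + (682094/28561)sin 2x


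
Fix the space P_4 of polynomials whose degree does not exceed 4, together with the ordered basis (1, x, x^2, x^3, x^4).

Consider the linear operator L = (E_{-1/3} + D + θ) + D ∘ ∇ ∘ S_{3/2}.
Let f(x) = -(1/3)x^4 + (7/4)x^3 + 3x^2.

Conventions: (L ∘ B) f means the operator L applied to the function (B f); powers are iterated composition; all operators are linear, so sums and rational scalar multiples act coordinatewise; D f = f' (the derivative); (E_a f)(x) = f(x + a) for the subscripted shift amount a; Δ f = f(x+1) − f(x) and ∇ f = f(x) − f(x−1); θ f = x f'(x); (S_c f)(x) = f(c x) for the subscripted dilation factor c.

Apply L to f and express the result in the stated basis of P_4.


g(x) = -(5/3)x^4 + (55/9)x^3 - (287/36)x^2 + (78175/1296)x - 83237/7776

E_{-1/3} f = -(1/3)x^4 + (79/36)x^3 + (37/36)x^2 - (443/324)x + 257/972
D f = -(4/3)x^3 + (21/4)x^2 + 6x
θ f = -(4/3)x^4 + (21/4)x^3 + 6x^2
(E_{-1/3} + D + θ) f = -(5/3)x^4 + (55/9)x^3 + (221/18)x^2 + (1501/324)x + 257/972
S_{3/2} f = -(27/16)x^4 + (189/32)x^3 + (27/4)x^2
∇ S_{3/2} f = -(27/4)x^3 + (891/32)x^2 - (351/32)x + 27/32
D ∇ S_{3/2} f = -(81/4)x^2 + (891/16)x - 351/32
((E_{-1/3} + D + θ) + D ∘ ∇ ∘ S_{3/2}) f = -(5/3)x^4 + (55/9)x^3 - (287/36)x^2 + (78175/1296)x - 83237/7776


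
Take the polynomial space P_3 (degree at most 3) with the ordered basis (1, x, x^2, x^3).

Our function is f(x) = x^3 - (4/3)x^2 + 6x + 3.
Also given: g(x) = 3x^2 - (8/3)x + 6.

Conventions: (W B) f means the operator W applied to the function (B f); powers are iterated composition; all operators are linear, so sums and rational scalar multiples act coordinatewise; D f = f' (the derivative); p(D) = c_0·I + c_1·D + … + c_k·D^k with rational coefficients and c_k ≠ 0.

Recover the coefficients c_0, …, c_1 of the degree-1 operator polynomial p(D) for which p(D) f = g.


p(D) = D, i.e. c_0 = 0, c_1 = 1

D^0 f = x^3 - (4/3)x^2 + 6x + 3
D^1 f = 3x^2 - (8/3)x + 6
matching coefficients of g against c_0 f + c_1 Df + … from the top degree down determines the c_i
solution: c_0 = 0, c_1 = 1


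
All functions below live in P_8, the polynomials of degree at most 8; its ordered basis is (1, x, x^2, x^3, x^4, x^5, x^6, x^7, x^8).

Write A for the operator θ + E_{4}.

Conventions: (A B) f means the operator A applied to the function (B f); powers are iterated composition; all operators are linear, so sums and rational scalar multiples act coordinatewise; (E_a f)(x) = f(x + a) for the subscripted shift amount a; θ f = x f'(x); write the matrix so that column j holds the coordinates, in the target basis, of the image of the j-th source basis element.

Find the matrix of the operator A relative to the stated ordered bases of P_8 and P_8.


the matrix is [[1, 4, 16, 64, 256, 1024, 4096, 16384, 65536]; [0, 2, 8, 48, 256, 1280, 6144, 28672, 131072]; [0, 0, 3, 12, 96, 640, 3840, 21504, 114688]; [0, 0, 0, 4, 16, 160, 1280, 8960, 57344]; [0, 0, 0, 0, 5, 20, 240, 2240, 17920]; [0, 0, 0, 0, 0, 6, 24, 336, 3584]; [0, 0, 0, 0, 0, 0, 7, 28, 448]; [0, 0, 0, 0, 0, 0, 0, 8, 32]; [0, 0, 0, 0, 0, 0, 0, 0, 9]] (rows listed top to bottom)

image of 1: 1
image of x: 2x + 4
image of x^2: 3x^2 + 8x + 16
image of x^3: 4x^3 + 12x^2 + 48x + 64
image of x^4: 5x^4 + 16x^3 + 96x^2 + 256x + 256
image of x^5: 6x^5 + 20x^4 + 160x^3 + 640x^2 + 1280x + 1024
image of x^6: 7x^6 + 24x^5 + 240x^4 + 1280x^3 + 3840x^2 + 6144x + 4096
image of x^7: 8x^7 + 28x^6 + 336x^5 + 2240x^4 + 8960x^3 + 21504x^2 + 28672x + 16384
image of x^8: 9x^8 + 32x^7 + 448x^6 + 3584x^5 + 17920x^4 + 57344x^3 + 114688x^2 + 131072x + 65536
each image's coordinates form column j of the matrix


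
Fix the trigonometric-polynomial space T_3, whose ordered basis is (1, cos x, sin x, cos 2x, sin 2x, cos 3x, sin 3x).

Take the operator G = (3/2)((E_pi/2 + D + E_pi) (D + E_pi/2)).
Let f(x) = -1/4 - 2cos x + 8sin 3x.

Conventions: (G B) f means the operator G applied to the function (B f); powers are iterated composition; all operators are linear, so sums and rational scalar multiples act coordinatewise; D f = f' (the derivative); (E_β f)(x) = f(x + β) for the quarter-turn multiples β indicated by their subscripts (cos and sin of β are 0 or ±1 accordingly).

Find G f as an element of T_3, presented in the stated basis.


the result is g(x) = -3/4 + 12cos x - 6sin x - 24cos 3x - 48sin 3x

D f = 2sin x + 24cos 3x
E_pi/2 f = -1/4 + 2sin x - 8cos 3x
(D + E_pi/2) f = -1/4 + 4sin x + 16cos 3x
E_pi/2 (D + E_pi/2) f = -1/4 + 4cos x + 16sin 3x
D (D + E_pi/2) f = 4cos x - 48sin 3x
E_pi (D + E_pi/2) f = -1/4 - 4sin x - 16cos 3x
(E_pi/2 + D + E_pi) (D + E_pi/2) f = -1/2 + 8cos x - 4sin x - 16cos 3x - 32sin 3x
((3/2)((E_pi/2 + D + E_pi) (D + E_pi/2))) f = -3/4 + 12cos x - 6sin x - 24cos 3x - 48sin 3x


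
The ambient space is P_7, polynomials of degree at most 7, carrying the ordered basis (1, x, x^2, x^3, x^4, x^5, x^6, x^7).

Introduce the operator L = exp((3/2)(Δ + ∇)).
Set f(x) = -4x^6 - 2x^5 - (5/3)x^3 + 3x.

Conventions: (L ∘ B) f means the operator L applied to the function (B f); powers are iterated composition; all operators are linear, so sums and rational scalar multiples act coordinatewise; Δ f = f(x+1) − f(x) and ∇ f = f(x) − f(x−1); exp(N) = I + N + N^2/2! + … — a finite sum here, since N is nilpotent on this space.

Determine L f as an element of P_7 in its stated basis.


the result is g(x) = -4x^6 - 74x^5 - 570x^4 - (7745/3)x^3 - 7635x^2 - 13596x - 11045

order-1 term: -72x^5 - 30x^4 - 240x^3 - 75x^2 - 72x - 2
order-2 term: -540x^4 - 180x^3 - 2160x^2 - 405x - 576
order-3 term: -2160x^3 - 540x^2 - 6480x - 585
order-4 term: -4860x^2 - 810x - 6480
order-5 term: -5832x - 486
order-6 term: -2916
the series for exp((3/2)(Δ + ∇)) f terminates at order 6
exp((3/2)(Δ + ∇)) f = -4x^6 - 74x^5 - 570x^4 - (7745/3)x^3 - 7635x^2 - 13596x - 11045


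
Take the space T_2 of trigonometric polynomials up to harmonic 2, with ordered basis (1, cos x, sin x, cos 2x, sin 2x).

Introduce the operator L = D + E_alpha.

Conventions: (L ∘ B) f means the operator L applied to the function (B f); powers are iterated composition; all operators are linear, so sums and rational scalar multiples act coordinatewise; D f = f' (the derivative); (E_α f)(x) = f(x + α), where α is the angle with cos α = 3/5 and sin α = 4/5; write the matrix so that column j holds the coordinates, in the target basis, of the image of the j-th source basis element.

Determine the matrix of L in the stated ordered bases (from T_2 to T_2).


the matrix is [[1, 0, 0, 0, 0]; [0, 3/5, 9/5, 0, 0]; [0, -9/5, 3/5, 0, 0]; [0, 0, 0, -7/25, 74/25]; [0, 0, 0, -74/25, -7/25]] (rows listed top to bottom)

image of 1: 1
image of cos x: (3/5)cos x - (9/5)sin x
image of sin x: (9/5)cos x + (3/5)sin x
image of cos 2x: -(7/25)cos 2x - (74/25)sin 2x
image of sin 2x: (74/25)cos 2x - (7/25)sin 2x
each image's coordinates form column j of the matrix


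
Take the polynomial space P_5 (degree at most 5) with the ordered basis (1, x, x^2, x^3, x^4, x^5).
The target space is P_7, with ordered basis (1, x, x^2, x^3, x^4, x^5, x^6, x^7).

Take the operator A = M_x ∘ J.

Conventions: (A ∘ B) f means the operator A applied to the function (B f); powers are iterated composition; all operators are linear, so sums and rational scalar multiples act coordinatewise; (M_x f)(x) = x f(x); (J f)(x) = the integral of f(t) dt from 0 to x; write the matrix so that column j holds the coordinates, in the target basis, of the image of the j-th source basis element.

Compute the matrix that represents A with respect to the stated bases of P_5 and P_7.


the matrix is [[0, 0, 0, 0, 0, 0]; [0, 0, 0, 0, 0, 0]; [1, 0, 0, 0, 0, 0]; [0, 1/2, 0, 0, 0, 0]; [0, 0, 1/3, 0, 0, 0]; [0, 0, 0, 1/4, 0, 0]; [0, 0, 0, 0, 1/5, 0]; [0, 0, 0, 0, 0, 1/6]] (rows listed top to bottom)

image of 1: x^2
image of x: (1/2)x^3
image of x^2: (1/3)x^4
image of x^3: (1/4)x^5
image of x^4: (1/5)x^6
image of x^5: (1/6)x^7
each image's coordinates form column j of the matrix


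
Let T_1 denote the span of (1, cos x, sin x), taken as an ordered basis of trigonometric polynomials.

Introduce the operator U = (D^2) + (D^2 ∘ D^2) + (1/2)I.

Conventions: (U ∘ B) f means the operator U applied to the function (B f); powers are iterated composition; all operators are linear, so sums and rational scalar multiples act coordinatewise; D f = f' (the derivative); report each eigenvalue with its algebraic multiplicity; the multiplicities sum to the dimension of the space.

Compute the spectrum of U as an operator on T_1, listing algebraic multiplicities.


λ = 1/2 (multiplicity 3)

image of 1: 1/2
image of cos x: (1/2)cos x
image of sin x: (1/2)sin x
the matrix is diagonal; its diagonal is (1/2, 1/2, 1/2)
for a triangular matrix the eigenvalues are the diagonal entries, with algebraic multiplicity their repetition count
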